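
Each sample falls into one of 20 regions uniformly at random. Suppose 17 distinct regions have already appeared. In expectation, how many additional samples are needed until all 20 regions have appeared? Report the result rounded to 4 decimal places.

From k distinct to k+1 distinct takes on average 20/(20-k) samples.
Sum over k = 17,...,19: E = 20/3 + 20/2 + 20/1 = 36.66667.

36.6667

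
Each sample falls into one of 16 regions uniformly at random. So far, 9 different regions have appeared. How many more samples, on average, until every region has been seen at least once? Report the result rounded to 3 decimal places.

41.486

From k distinct to k+1 distinct takes on average 16/(16-k) samples.
Sum over k = 9,...,15: E = 16/7 + 16/6 + 16/5 + ... + 16/2 + 16/1 = 41.4857.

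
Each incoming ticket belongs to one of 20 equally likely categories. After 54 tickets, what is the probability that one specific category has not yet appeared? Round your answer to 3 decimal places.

0.063

Each ticket misses the fixed category with probability (20-1)/20 = 19/20, independently.
P(still missing after 54) = (19/20)^54 = 0.0627.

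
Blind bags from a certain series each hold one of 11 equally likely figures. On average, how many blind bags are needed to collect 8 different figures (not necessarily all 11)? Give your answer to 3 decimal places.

13.052

With k distinct figures already seen, the next new one arrives after an expected 11/(11-k) blind bags.
Sum over k = 0,...,7: E = 11/11 + 11/10 + 11/9 + ... + 11/5 + 11/4 = 13.0520.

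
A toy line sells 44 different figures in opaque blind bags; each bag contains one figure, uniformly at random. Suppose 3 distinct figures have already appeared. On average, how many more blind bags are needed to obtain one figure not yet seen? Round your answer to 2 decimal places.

1.07

The number of blind bags until the next new figure is geometric with success probability 41/44, so its mean is 44/41.
E = 44/41 = 1.073.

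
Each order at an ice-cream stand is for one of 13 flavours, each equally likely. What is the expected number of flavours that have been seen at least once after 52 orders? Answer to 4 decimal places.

For each flavour, P(seen in 52 orders) = 1 - (12/13)^52 = 0.98443.
By linearity of expectation, E[distinct seen] = 13·(1 - (12/13)^52) = 12.79755.

12.7976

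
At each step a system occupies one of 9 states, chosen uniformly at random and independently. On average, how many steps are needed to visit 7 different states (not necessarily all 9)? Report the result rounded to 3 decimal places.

Going from k to k+1 distinct takes a geometric number of steps with mean 9/(9-k).
Sum over k = 0,...,6: E = 9/9 + 9/8 + 9/7 + ... + 9/4 + 9/3 = 11.9607.

11.961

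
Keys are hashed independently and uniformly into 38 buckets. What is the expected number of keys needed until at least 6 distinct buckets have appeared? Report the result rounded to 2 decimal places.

Going from k to k+1 distinct takes a geometric number of keys with mean 38/(38-k).
Sum over k = 0,...,5: E = 38/38 + 38/37 + 38/36 + 38/35 + 38/34 + 38/33 = 6.437.

6.44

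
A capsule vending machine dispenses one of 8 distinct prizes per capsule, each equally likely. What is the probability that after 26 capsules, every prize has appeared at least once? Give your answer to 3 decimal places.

0.767

By inclusion–exclusion over which prizes are missing,
P(all seen) = Σ_{j=0}^{8} (-1)^j C(8,j)((8-j)/8)^26
= 1.0000 - 0.2485 + 0.0158 - 0.0003 + 0.0000 - 0.0000 + 0.0000 - 0.0000 + 0.0000
= 0.7670.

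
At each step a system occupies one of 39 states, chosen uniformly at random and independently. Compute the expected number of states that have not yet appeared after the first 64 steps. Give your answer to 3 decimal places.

7.397

For each state, P(unseen after 64) = (38/39)^64 = 0.1897.
By linearity of expectation, E[unseen] = 39·(38/39)^64 = 7.3974.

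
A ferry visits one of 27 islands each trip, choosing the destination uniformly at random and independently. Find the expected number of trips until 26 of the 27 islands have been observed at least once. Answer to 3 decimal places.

78.069

With k distinct islands already seen, the next new one arrives after an expected 27/(27-k) trips.
Sum over k = 0,...,25: E = 27/27 + 27/26 + 27/25 + ... + 27/3 + 27/2 = 78.0693.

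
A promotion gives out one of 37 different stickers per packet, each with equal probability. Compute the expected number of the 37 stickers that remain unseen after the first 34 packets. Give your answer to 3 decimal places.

For each sticker, P(unseen after 34) = (36/37)^34 = 0.3939.
By linearity of expectation, E[unseen] = 37·(36/37)^34 = 14.5757.

14.576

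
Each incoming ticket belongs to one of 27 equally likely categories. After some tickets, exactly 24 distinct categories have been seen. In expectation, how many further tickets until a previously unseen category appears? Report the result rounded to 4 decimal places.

9.0000

Each ticket yields a new category with probability (27-24)/27 = 3/27, so the wait is geometric with mean 27/3.
E = 27/3 = 9.00000.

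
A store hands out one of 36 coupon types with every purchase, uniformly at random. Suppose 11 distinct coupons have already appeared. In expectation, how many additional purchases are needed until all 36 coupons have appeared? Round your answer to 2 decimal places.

137.37

From k distinct to k+1 distinct takes on average 36/(36-k) purchases.
Sum over k = 11,...,35: E = 36/25 + 36/24 + 36/23 + ... + 36/2 + 36/1 = 137.374.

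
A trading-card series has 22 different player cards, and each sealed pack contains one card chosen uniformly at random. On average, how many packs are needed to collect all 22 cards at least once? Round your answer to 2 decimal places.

After k distinct cards have appeared, the next pack gives a new one with probability (22-k)/22, so the expected wait for the (k+1)-th is 22/(22-k).
E[T] = 22/22 + 22/21 + 22/20 + ... + 22/2 + 22/1 = 22·H_{22}.
H_{22} = 3.691, so E[T] = 81.198.

81.20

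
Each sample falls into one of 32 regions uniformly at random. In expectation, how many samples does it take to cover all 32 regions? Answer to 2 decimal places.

Split into phases: going from k distinct to k+1 distinct takes on average 32/(32-k) samples.
E[T] = 32/32 + 32/31 + 32/30 + ... + 32/2 + 32/1 = 32·H_{32}.
H_{32} = 4.058, so E[T] = 129.872.

129.87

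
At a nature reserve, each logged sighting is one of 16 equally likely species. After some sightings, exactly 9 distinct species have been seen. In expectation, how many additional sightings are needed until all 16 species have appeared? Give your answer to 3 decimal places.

41.486

With k distinct species already seen, the next new one takes an expected 16/(16-k) sightings.
Sum over k = 9,...,15: E = 16/7 + 16/6 + 16/5 + ... + 16/2 + 16/1 = 41.4857.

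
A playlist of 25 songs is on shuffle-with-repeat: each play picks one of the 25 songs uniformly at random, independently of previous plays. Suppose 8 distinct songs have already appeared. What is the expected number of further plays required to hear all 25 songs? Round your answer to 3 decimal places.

85.989

From k distinct to k+1 distinct takes on average 25/(25-k) plays.
Sum over k = 8,...,24: E = 25/17 + 25/16 + 25/15 + ... + 25/2 + 25/1 = 85.9888.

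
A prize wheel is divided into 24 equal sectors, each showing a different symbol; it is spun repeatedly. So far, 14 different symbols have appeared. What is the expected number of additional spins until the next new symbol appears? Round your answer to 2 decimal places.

2.40

Each spin yields a new symbol with probability (24-14)/24 = 10/24, so the wait is geometric with mean 24/10.
E = 24/10 = 2.400.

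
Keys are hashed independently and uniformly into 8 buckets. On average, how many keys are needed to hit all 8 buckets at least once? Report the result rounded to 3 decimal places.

Split into phases: going from k distinct to k+1 distinct takes on average 8/(8-k) keys.
E[T] = 8/8 + 8/7 + 8/6 + ... + 8/2 + 8/1 = 8·H_{8}.
H_{8} = 2.7179, so E[T] = 21.7429.

21.743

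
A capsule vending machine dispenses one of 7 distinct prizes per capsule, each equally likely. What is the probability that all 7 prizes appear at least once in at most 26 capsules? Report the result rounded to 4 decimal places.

0.8761

By inclusion–exclusion over which prizes are missing,
P(all seen) = Σ_{j=0}^{7} (-1)^j C(7,j)((7-j)/7)^26
= 1.00000 - 0.12720 + 0.00333 - 0.00002 + 0.00000 - 0.00000 + 0.00000 - 0.00000
= 0.87612.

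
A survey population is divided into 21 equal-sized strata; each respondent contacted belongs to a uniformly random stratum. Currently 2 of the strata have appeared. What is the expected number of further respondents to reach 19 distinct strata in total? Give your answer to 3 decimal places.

From k distinct to k+1 distinct takes on average 21/(21-k) respondents.
Sum over k = 2,...,18: E = 21/19 + 21/18 + 21/17 + ... + 21/4 + 21/3 = 43.0025.

43.003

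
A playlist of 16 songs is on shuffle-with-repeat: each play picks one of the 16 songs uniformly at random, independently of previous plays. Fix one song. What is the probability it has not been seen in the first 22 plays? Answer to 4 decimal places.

0.2418

On each play the fixed song fails to appear with probability 15/16.
P(still missing after 22) = (15/16)^22 = 0.24175.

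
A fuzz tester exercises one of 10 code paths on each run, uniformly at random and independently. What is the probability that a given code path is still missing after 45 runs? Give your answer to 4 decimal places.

On each run the fixed code path fails to appear with probability 9/10.
P(still missing after 45) = (9/10)^45 = 0.00873.

0.0087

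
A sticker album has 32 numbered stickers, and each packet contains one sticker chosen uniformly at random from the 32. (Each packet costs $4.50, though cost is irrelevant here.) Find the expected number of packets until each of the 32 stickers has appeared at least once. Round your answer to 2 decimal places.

129.87

The wait to go from k to k+1 distinct stickers is geometric with mean 32/(32-k).
E[T] = 32/32 + 32/31 + 32/30 + ... + 32/2 + 32/1 = 32·H_{32}.
H_{32} = 4.058, so E[T] = 129.872.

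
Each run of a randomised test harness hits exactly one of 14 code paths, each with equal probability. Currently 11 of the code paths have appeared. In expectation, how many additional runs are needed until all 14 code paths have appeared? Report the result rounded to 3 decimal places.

With k distinct code paths already seen, the next new one takes an expected 14/(14-k) runs.
Sum over k = 11,...,13: E = 14/3 + 14/2 + 14/1 = 25.6667.

25.667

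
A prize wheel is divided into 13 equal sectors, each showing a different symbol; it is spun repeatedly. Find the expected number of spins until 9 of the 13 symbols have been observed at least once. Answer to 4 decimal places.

14.2584

Going from k to k+1 distinct takes a geometric number of spins with mean 13/(13-k).
Sum over k = 0,...,8: E = 13/13 + 13/12 + 13/11 + ... + 13/6 + 13/5 = 14.25841.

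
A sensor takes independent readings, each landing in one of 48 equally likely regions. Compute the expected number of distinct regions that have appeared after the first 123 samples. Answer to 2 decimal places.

For each region, P(seen in 123 samples) = 1 - (47/48)^123 = 0.925.
By linearity of expectation, E[distinct seen] = 48·(1 - (47/48)^123) = 44.397.

44.40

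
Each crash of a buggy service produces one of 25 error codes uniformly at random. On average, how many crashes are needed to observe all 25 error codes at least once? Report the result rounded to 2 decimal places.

Split into phases: going from k distinct to k+1 distinct takes on average 25/(25-k) crashes.
E[T] = 25/25 + 25/24 + 25/23 + ... + 25/2 + 25/1 = 25·H_{25}.
H_{25} = 3.816, so E[T] = 95.399.

95.40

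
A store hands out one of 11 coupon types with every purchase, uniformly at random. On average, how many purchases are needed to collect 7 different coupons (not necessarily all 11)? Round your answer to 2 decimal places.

10.30

With k distinct coupons already seen, the next new one arrives after an expected 11/(11-k) purchases.
Sum over k = 0,...,6: E = 11/11 + 11/10 + 11/9 + ... + 11/6 + 11/5 = 10.302.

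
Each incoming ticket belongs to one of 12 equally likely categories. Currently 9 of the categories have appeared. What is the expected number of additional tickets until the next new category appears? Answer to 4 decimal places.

4.0000

Each ticket yields a new category with probability (12-9)/12 = 3/12, so the wait is geometric with mean 12/3.
E = 12/3 = 4.00000.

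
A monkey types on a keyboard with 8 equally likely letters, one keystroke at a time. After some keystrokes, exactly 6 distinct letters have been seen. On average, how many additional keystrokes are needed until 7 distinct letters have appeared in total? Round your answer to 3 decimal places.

4.000

From k distinct to k+1 distinct takes on average 8/(8-k) keystrokes.
Only the k = 6 term is needed: E = 8/2 = 4.0000.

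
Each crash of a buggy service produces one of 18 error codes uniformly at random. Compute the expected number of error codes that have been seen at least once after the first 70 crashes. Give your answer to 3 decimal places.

For each error code, P(seen in 70 crashes) = 1 - (17/18)^70 = 0.9817.
By linearity of expectation, E[distinct seen] = 18·(1 - (17/18)^70) = 17.6707.

17.671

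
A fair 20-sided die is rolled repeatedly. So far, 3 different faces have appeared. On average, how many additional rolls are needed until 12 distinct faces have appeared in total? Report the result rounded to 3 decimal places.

The wait to go from k to k+1 distinct faces is geometric with mean 20/(20-k).
Sum over k = 3,...,11: E = 20/17 + 20/16 + 20/15 + ... + 20/10 + 20/9 = 14.4339.

14.434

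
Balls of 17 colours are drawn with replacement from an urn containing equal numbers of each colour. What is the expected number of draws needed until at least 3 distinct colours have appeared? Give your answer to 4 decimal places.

With k distinct colours already seen, the next new one arrives after an expected 17/(17-k) draws.
Sum over k = 0,...,2: E = 17/17 + 17/16 + 17/15 = 3.19583.

3.1958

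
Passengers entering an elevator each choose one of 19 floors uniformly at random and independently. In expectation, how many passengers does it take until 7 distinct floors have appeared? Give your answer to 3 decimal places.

With k distinct floors already seen, the next new one arrives after an expected 19/(19-k) passengers.
Sum over k = 0,...,6: E = 19/19 + 19/18 + 19/17 + ... + 19/14 + 19/13 = 8.4461.

8.446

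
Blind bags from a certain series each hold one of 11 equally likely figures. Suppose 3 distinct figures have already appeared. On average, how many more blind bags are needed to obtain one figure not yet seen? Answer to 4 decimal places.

1.3750

Each blind bag yields a new figure with probability (11-3)/11 = 8/11, so the wait is geometric with mean 11/8.
E = 11/8 = 1.37500.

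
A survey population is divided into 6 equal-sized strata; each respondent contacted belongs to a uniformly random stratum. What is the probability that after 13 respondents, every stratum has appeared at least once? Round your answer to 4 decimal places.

Let A_i be the event that stratum i is missing after 13 respondents. By inclusion–exclusion on the A_i,
P(all seen) = Σ_{j=0}^{6} (-1)^j C(6,j)((6-j)/6)^13
= 1.00000 - 0.56078 + 0.07707 - 0.00244 + 0.00001 - 0.00000 + 0.00000
= 0.51386.

0.5139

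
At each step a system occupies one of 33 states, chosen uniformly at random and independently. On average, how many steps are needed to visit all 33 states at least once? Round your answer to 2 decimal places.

Split into phases: going from k distinct to k+1 distinct takes on average 33/(33-k) steps.
E[T] = 33/33 + 33/32 + 33/31 + ... + 33/2 + 33/1 = 33·H_{33}.
H_{33} = 4.089, so E[T] = 134.930.

134.93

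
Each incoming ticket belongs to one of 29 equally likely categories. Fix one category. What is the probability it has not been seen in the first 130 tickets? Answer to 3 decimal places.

On each ticket the fixed category fails to appear with probability 28/29.
P(still missing after 130) = (28/29)^130 = 0.0104.

0.010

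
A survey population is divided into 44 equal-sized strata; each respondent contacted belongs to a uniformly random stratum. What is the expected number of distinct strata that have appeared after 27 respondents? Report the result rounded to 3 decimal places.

For each stratum, P(seen in 27 respondents) = 1 - (43/44)^27 = 0.4624.
By linearity of expectation, E[distinct seen] = 44·(1 - (43/44)^27) = 20.3474.

20.347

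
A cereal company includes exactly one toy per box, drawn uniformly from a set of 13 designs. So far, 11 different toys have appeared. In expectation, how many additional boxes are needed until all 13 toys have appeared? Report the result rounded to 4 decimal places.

19.5000

The wait to go from k to k+1 distinct toys is geometric with mean 13/(13-k).
Sum over k = 11,...,12: E = 13/2 + 13/1 = 19.50000.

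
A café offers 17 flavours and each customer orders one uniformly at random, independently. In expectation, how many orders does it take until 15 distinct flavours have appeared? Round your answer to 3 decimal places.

With k distinct flavours already seen, the next new one arrives after an expected 17/(17-k) orders.
Sum over k = 0,...,14: E = 17/17 + 17/16 + 17/15 + ... + 17/4 + 17/3 = 32.9724.

32.972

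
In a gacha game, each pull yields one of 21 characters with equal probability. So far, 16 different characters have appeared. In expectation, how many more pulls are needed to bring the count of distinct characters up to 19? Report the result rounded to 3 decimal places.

The wait to go from k to k+1 distinct characters is geometric with mean 21/(21-k).
Sum over k = 16,...,18: E = 21/5 + 21/4 + 21/3 = 16.4500.

16.450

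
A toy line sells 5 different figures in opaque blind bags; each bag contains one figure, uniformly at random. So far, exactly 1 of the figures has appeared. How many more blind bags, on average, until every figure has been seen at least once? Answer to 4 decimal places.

10.4167

With k distinct figures already seen, the next new one takes an expected 5/(5-k) blind bags.
Sum over k = 1,...,4: E = 5/4 + 5/3 + 5/2 + 5/1 = 10.41667.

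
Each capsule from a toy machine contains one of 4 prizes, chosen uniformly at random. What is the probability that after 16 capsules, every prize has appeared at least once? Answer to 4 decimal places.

Let A_i be the event that prize i is missing after 16 capsules. By inclusion–exclusion on the A_i,
P(all seen) = Σ_{j=0}^{4} (-1)^j C(4,j)((4-j)/4)^16
= 1.00000 - 0.04009 + 0.00009 - 0.00000 + 0.00000
= 0.96000.

0.9600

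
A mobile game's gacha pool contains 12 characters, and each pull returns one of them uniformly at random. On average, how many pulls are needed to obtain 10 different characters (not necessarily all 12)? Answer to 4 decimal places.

With k distinct characters already seen, the next new one arrives after an expected 12/(12-k) pulls.
Sum over k = 0,...,9: E = 12/12 + 12/11 + 12/10 + ... + 12/4 + 12/3 = 19.23853.

19.2385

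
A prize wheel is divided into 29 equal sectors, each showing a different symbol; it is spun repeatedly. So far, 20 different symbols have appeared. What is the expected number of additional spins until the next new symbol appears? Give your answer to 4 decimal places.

3.2222

Each spin yields a new symbol with probability (29-20)/29 = 9/29, so the wait is geometric with mean 29/9.
E = 29/9 = 3.22222.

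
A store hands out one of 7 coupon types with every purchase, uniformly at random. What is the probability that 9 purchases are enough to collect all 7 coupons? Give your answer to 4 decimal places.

0.0577

Let A_i be the event that coupon i is missing after 9 purchases. By inclusion–exclusion on the A_i,
P(all seen) = Σ_{j=0}^{7} (-1)^j C(7,j)((7-j)/7)^9
= 1.00000 - 1.74814 + 1.01641 - 0.22737 + 0.01707 - 0.00027 + 0.00000 - 0.00000
= 0.05770.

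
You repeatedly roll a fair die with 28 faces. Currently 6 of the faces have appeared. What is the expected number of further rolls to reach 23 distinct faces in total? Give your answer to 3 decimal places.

39.409

With k distinct faces already seen, the next new one takes an expected 28/(28-k) rolls.
Sum over k = 6,...,22: E = 28/22 + 28/21 + 28/20 + ... + 28/7 + 28/6 = 39.4094.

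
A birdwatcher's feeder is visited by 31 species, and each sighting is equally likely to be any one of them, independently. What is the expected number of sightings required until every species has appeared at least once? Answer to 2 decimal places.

124.84

After k distinct species have appeared, the next sighting gives a new one with probability (31-k)/31, so the expected wait for the (k+1)-th is 31/(31-k).
E[T] = 31/31 + 31/30 + 31/29 + ... + 31/2 + 31/1 = 31·H_{31}.
H_{31} = 4.027, so E[T] = 124.845.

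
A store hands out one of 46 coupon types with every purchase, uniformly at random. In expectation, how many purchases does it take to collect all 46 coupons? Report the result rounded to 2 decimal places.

The wait to go from k to k+1 distinct coupons is geometric with mean 46/(46-k).
E[T] = 46/46 + 46/45 + 46/44 + ... + 46/2 + 46/1 = 46·H_{46}.
H_{46} = 4.417, so E[T] = 203.168.

203.17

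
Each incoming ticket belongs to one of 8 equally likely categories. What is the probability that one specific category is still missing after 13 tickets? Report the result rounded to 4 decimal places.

0.1762

Each ticket misses the fixed category with probability (8-1)/8 = 7/8, independently.
P(still missing after 13) = (7/8)^13 = 0.17624.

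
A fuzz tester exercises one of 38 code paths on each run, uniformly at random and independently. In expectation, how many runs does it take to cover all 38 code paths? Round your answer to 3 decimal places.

160.660

The wait to go from k to k+1 distinct code paths is geometric with mean 38/(38-k).
E[T] = 38/38 + 38/37 + 38/36 + ... + 38/2 + 38/1 = 38·H_{38}.
H_{38} = 4.2279, so E[T] = 160.6603.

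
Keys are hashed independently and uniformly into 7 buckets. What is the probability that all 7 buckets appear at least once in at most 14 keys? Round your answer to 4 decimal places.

0.3666

Let A_i be the event that bucket i is missing after 14 keys. By inclusion–exclusion on the A_i,
P(all seen) = Σ_{j=0}^{7} (-1)^j C(7,j)((7-j)/7)^14
= 1.00000 - 0.80880 + 0.18898 - 0.01385 + 0.00025 - 0.00000 + 0.00000 - 0.00000
= 0.36657.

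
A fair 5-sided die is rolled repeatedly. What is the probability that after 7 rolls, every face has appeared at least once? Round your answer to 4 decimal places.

By inclusion–exclusion over which faces are missing,
P(all seen) = Σ_{j=0}^{5} (-1)^j C(5,j)((5-j)/5)^7
= 1.00000 - 1.04858 + 0.27994 - 0.01638 + 0.00006 - 0.00000
= 0.21504.

0.2150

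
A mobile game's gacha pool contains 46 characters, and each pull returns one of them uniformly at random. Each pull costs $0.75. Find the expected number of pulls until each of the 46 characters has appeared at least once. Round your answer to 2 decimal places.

The wait to go from k to k+1 distinct characters is geometric with mean 46/(46-k).
E[T] = 46/46 + 46/45 + 46/44 + ... + 46/2 + 46/1 = 46·H_{46}.
H_{46} = 4.417, so E[T] = 203.168.

203.17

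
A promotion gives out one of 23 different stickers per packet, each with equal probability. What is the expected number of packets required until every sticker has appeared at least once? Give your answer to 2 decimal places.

85.89

The wait to go from k to k+1 distinct stickers is geometric with mean 23/(23-k).
E[T] = 23/23 + 23/22 + 23/21 + ... + 23/2 + 23/1 = 23·H_{23}.
H_{23} = 3.734, so E[T] = 85.889.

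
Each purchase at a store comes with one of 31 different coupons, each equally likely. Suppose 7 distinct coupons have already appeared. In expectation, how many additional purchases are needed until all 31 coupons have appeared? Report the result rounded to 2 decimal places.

From k distinct to k+1 distinct takes on average 31/(31-k) purchases.
Sum over k = 7,...,30: E = 31/24 + 31/23 + 31/22 + ... + 31/2 + 31/1 = 117.055.

117.05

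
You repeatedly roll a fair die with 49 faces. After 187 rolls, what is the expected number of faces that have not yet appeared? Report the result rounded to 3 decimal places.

For each face, P(unseen after 187) = (48/49)^187 = 0.0212.
By linearity of expectation, E[unseen] = 49·(48/49)^187 = 1.0367.

1.037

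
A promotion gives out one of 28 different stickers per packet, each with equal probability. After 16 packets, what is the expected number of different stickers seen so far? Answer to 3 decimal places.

12.352

For each sticker, P(seen in 16 packets) = 1 - (27/28)^16 = 0.4412.
By linearity of expectation, E[distinct seen] = 28·(1 - (27/28)^16) = 12.3523.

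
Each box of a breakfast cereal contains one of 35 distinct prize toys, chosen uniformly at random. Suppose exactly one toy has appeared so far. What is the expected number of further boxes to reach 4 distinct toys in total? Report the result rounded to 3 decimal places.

From k distinct to k+1 distinct takes on average 35/(35-k) boxes.
Sum over k = 1,...,3: E = 35/34 + 35/33 + 35/32 = 3.1838.

3.184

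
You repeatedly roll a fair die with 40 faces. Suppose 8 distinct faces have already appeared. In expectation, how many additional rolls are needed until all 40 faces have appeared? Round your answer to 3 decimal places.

The wait to go from k to k+1 distinct faces is geometric with mean 40/(40-k).
Sum over k = 8,...,39: E = 40/32 + 40/31 + 40/30 + ... + 40/2 + 40/1 = 162.3398.

162.340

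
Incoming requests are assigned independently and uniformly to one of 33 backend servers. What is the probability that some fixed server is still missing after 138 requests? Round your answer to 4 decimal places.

0.0143

Each request misses the fixed server with probability (33-1)/33 = 32/33, independently.
P(still missing after 138) = (32/33)^138 = 0.01431.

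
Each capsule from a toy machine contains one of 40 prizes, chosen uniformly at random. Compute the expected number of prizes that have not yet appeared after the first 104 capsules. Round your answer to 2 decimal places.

2.87

For each prize, P(unseen after 104) = (39/40)^104 = 0.072.
By linearity of expectation, E[unseen] = 40·(39/40)^104 = 2.874.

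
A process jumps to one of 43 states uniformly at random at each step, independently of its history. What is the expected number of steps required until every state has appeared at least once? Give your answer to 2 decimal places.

187.05

After k distinct states have appeared, the next step gives a new one with probability (43-k)/43, so the expected wait for the (k+1)-th is 43/(43-k).
E[T] = 43/43 + 43/42 + 43/41 + ... + 43/2 + 43/1 = 43·H_{43}.
H_{43} = 4.350, so E[T] = 187.050.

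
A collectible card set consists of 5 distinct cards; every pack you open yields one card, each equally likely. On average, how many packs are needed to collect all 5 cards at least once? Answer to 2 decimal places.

Split into phases: going from k distinct to k+1 distinct takes on average 5/(5-k) packs.
E[T] = 5/5 + 5/4 + 5/3 + 5/2 + 5/1 = 5·H_{5}.
H_{5} = 2.283, so E[T] = 11.417.

11.42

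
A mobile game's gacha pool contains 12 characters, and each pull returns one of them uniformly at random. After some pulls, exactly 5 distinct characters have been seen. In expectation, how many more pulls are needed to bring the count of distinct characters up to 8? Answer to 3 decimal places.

The wait to go from k to k+1 distinct characters is geometric with mean 12/(12-k).
Sum over k = 5,...,7: E = 12/7 + 12/6 + 12/5 = 6.1143.

6.114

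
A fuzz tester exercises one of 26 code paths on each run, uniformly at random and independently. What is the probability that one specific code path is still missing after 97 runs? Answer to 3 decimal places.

Each run misses the fixed code path with probability (26-1)/26 = 25/26, independently.
P(still missing after 97) = (25/26)^97 = 0.0223.

0.022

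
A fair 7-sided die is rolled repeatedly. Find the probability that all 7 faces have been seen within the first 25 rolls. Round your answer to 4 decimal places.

Let A_i be the event that face i is missing after 25 rolls. By inclusion–exclusion on the A_i,
P(all seen) = Σ_{j=0}^{7} (-1)^j C(7,j)((7-j)/7)^25
= 1.00000 - 0.14840 + 0.00467 - 0.00003 + 0.00000 - 0.00000 + 0.00000 - 0.00000
= 0.85624.

0.8562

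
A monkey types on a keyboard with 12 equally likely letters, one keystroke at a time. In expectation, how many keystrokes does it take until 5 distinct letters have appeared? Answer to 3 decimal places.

With k distinct letters already seen, the next new one arrives after an expected 12/(12-k) keystrokes.
Sum over k = 0,...,4: E = 12/12 + 12/11 + 12/10 + 12/9 + 12/8 = 6.1242.

6.124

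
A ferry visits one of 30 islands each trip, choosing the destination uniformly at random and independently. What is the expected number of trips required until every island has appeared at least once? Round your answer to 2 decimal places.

After k distinct islands have appeared, the next trip gives a new one with probability (30-k)/30, so the expected wait for the (k+1)-th is 30/(30-k).
E[T] = 30/30 + 30/29 + 30/28 + ... + 30/2 + 30/1 = 30·H_{30}.
H_{30} = 3.995, so E[T] = 119.850.

119.85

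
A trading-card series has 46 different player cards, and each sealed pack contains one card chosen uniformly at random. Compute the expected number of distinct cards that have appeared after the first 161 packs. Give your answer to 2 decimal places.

44.66

For each card, P(seen in 161 packs) = 1 - (45/46)^161 = 0.971.
By linearity of expectation, E[distinct seen] = 46·(1 - (45/46)^161) = 44.664.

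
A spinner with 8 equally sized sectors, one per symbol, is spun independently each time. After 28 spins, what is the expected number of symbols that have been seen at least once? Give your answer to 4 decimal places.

For each symbol, P(seen in 28 spins) = 1 - (7/8)^28 = 0.97622.
By linearity of expectation, E[distinct seen] = 8·(1 - (7/8)^28) = 7.80975.

7.8098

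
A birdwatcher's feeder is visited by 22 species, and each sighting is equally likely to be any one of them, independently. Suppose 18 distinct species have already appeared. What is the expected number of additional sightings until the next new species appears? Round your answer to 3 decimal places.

5.500

The number of sightings until the next new species is geometric with success probability 4/22, so its mean is 22/4.
E = 22/4 = 5.5000.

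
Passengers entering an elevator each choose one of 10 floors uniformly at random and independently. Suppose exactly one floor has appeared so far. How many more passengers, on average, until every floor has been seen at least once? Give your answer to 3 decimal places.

With k distinct floors already seen, the next new one takes an expected 10/(10-k) passengers.
Sum over k = 1,...,9: E = 10/9 + 10/8 + 10/7 + ... + 10/2 + 10/1 = 28.2897.

28.290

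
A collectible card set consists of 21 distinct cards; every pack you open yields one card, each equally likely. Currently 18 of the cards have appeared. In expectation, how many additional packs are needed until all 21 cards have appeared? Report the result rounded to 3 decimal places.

38.500

From k distinct to k+1 distinct takes on average 21/(21-k) packs.
Sum over k = 18,...,20: E = 21/3 + 21/2 + 21/1 = 38.5000.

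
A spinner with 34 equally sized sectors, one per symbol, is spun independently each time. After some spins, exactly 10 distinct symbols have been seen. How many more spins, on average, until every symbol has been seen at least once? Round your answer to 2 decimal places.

From k distinct to k+1 distinct takes on average 34/(34-k) spins.
Sum over k = 10,...,33: E = 34/24 + 34/23 + 34/22 + ... + 34/2 + 34/1 = 128.383.

128.38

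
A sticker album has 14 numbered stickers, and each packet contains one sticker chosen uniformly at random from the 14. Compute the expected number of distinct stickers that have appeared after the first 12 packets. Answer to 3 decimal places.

8.247

For each sticker, P(seen in 12 packets) = 1 - (13/14)^12 = 0.5891.
By linearity of expectation, E[distinct seen] = 14·(1 - (13/14)^12) = 8.2468.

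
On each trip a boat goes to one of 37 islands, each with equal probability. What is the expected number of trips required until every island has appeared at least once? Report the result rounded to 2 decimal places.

After k distinct islands have appeared, the next trip gives a new one with probability (37-k)/37, so the expected wait for the (k+1)-th is 37/(37-k).
E[T] = 37/37 + 37/36 + 37/35 + ... + 37/2 + 37/1 = 37·H_{37}.
H_{37} = 4.202, so E[T] = 155.459.

155.46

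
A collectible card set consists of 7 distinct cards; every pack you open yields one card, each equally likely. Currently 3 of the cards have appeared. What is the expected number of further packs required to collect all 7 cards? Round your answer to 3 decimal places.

The wait to go from k to k+1 distinct cards is geometric with mean 7/(7-k).
Sum over k = 3,...,6: E = 7/4 + 7/3 + 7/2 + 7/1 = 14.5833.

14.583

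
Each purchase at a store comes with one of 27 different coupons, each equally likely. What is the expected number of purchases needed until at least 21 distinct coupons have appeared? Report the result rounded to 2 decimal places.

38.92

With k distinct coupons already seen, the next new one arrives after an expected 27/(27-k) purchases.
Sum over k = 0,...,20: E = 27/27 + 27/26 + 27/25 + ... + 27/8 + 27/7 = 38.919.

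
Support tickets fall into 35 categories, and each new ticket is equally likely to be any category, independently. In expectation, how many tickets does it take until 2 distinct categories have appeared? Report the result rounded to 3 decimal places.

2.029

With k distinct categories already seen, the next new one arrives after an expected 35/(35-k) tickets.
Sum over k = 0,...,1: E = 35/35 + 35/34 = 2.0294.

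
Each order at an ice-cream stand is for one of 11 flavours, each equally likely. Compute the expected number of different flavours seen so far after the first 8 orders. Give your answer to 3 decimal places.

For each flavour, P(seen in 8 orders) = 1 - (10/11)^8 = 0.5335.
By linearity of expectation, E[distinct seen] = 11·(1 - (10/11)^8) = 5.8684.

5.868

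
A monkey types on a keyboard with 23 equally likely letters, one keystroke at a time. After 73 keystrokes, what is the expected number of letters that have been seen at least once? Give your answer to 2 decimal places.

For each letter, P(seen in 73 keystrokes) = 1 - (22/23)^73 = 0.961.
By linearity of expectation, E[distinct seen] = 23·(1 - (22/23)^73) = 22.104.

22.10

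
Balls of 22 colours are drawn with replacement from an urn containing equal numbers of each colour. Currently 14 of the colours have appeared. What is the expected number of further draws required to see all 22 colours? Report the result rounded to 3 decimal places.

59.793

With k distinct colours already seen, the next new one takes an expected 22/(22-k) draws.
Sum over k = 14,...,21: E = 22/8 + 22/7 + 22/6 + ... + 22/2 + 22/1 = 59.7929.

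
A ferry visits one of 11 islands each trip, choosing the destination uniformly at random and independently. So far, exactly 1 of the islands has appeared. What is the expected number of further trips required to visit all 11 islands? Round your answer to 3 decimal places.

32.219

The wait to go from k to k+1 distinct islands is geometric with mean 11/(11-k).
Sum over k = 1,...,10: E = 11/10 + 11/9 + 11/8 + ... + 11/2 + 11/1 = 32.2187.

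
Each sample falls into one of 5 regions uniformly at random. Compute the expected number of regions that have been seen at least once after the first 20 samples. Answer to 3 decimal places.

For each region, P(seen in 20 samples) = 1 - (4/5)^20 = 0.9885.
By linearity of expectation, E[distinct seen] = 5·(1 - (4/5)^20) = 4.9424.

4.942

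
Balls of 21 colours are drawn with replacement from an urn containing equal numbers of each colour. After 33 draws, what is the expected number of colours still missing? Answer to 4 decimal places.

For each colour, P(unseen after 33) = (20/21)^33 = 0.19987.
By linearity of expectation, E[unseen] = 21·(20/21)^33 = 4.19732.

4.1973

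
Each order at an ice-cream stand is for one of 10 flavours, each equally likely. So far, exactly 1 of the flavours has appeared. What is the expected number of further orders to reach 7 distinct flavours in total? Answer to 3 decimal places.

9.956

From k distinct to k+1 distinct takes on average 10/(10-k) orders.
Sum over k = 1,...,6: E = 10/9 + 10/8 + 10/7 + 10/6 + 10/5 + 10/4 = 9.9563.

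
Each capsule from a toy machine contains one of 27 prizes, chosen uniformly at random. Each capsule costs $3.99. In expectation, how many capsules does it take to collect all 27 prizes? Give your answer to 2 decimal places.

105.07

Split into phases: going from k distinct to k+1 distinct takes on average 27/(27-k) capsules.
E[T] = 27/27 + 27/26 + 27/25 + ... + 27/2 + 27/1 = 27·H_{27}.
H_{27} = 3.891, so E[T] = 105.069.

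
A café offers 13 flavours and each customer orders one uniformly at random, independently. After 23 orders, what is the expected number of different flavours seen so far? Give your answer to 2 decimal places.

For each flavour, P(seen in 23 orders) = 1 - (12/13)^23 = 0.841.
By linearity of expectation, E[distinct seen] = 13·(1 - (12/13)^23) = 10.937.

10.94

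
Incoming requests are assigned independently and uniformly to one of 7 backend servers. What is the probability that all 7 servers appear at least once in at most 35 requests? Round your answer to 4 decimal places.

0.9684

By inclusion–exclusion over which servers are missing,
P(all seen) = Σ_{j=0}^{7} (-1)^j C(7,j)((7-j)/7)^35
= 1.00000 - 0.03177 + 0.00016 - 0.00000 + 0.00000 - 0.00000 + 0.00000 - 0.00000
= 0.96840.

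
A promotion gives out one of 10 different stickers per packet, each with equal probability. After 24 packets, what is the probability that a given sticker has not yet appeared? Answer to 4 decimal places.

On each packet the fixed sticker fails to appear with probability 9/10.
P(still missing after 24) = (9/10)^24 = 0.07977.

0.0798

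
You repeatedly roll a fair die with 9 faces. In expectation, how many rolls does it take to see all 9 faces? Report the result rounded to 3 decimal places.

25.461

Split into phases: going from k distinct to k+1 distinct takes on average 9/(9-k) rolls.
E[T] = 9/9 + 9/8 + 9/7 + ... + 9/2 + 9/1 = 9·H_{9}.
H_{9} = 2.8290, so E[T] = 25.4607.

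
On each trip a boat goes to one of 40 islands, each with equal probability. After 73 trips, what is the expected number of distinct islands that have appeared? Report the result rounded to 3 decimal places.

33.699

For each island, P(seen in 73 trips) = 1 - (39/40)^73 = 0.8425.
By linearity of expectation, E[distinct seen] = 40·(1 - (39/40)^73) = 33.6992.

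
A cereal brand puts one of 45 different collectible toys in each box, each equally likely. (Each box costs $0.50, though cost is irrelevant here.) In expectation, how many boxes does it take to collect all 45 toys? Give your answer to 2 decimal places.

The wait to go from k to k+1 distinct toys is geometric with mean 45/(45-k).
E[T] = 45/45 + 45/44 + 45/43 + ... + 45/2 + 45/1 = 45·H_{45}.
H_{45} = 4.395, so E[T] = 197.773.

197.77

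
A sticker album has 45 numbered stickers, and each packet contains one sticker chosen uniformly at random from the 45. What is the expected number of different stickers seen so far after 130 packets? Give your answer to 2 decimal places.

42.58

For each sticker, P(seen in 130 packets) = 1 - (44/45)^130 = 0.946.
By linearity of expectation, E[distinct seen] = 45·(1 - (44/45)^130) = 42.577.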